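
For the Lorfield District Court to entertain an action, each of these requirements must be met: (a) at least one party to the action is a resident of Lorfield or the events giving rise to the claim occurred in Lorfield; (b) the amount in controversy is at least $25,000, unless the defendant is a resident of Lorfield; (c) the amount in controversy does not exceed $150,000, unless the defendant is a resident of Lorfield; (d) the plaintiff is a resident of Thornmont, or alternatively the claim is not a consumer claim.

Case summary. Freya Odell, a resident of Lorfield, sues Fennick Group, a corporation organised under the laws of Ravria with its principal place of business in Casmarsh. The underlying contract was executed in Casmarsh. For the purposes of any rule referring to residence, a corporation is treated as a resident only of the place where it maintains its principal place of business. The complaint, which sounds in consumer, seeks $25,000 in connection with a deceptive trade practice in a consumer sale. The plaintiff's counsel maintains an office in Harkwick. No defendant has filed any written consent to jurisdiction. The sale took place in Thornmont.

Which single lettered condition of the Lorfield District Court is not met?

(d)

The Lorfield District Court:
  (a) Freya Odell resides in Lorfield, so one alternative holds. Condition met.
  (b) The amount in controversy is $25,000, which meets the $25,000 floor. Met.
  (c) The amount in controversy is 25,000 dollars, within the USD 150,000 ceiling. Satisfied.
  (d) The plaintiff resides in Lorfield, not Thornmont; the claim is a consumer claim — every alternative fails. Not met.
Only condition (d) fails.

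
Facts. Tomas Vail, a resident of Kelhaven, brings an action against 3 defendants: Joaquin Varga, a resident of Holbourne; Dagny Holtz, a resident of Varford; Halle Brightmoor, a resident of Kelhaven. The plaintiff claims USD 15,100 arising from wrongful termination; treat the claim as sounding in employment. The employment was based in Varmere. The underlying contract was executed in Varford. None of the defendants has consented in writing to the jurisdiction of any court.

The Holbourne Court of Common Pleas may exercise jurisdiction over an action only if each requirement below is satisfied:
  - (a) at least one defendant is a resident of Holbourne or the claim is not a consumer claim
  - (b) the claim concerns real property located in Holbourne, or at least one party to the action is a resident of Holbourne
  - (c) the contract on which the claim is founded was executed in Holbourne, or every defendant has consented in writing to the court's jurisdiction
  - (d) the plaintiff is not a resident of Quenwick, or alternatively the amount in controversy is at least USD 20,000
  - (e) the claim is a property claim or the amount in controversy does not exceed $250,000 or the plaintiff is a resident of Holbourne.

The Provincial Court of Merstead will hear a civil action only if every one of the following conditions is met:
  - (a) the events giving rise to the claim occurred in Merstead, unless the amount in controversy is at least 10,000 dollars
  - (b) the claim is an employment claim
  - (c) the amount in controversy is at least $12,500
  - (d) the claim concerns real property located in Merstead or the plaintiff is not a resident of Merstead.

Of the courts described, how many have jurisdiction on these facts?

The Holbourne Court of Common Pleas:
  (a) Joaquin Varga resides in Holbourne, so one alternative holds. Satisfied.
  (b) Joaquin Varga resides in Holbourne, so this disjunct is met. Met.
  (c) The contract was executed in Varford, not Holbourne; no such written consent has been filed — no alternative holds. Condition not met.
  (d) The plaintiff resides in Kelhaven, which is not Quenwick, so this disjunct is met. Satisfied.
  (e) The amount in controversy is $15,100, within the 250,000 dollars ceiling, which satisfies one of the alternatives. Satisfied.
  → Not every requirement is met — no jurisdiction.
The Provincial Court of Merstead:
  (a) The operative events occurred in Varmere, not Merstead. But the amount in controversy is $15,100, which meets the $10,000 floor, and the 'unless' clause therefore excuses the requirement. Met.
  (b) The claim is an employment claim. Satisfied.
  (c) The amount in controversy is 15,100 dollars, which meets the 12,500 dollars floor. Satisfied.
  (d) The plaintiff resides in Kelhaven, which is not Merstead, so this disjunct is met. Condition met.
  → All conditions met; jurisdiction exists.
Courts with jurisdiction: the Provincial Court of Merstead — 1 in total.

1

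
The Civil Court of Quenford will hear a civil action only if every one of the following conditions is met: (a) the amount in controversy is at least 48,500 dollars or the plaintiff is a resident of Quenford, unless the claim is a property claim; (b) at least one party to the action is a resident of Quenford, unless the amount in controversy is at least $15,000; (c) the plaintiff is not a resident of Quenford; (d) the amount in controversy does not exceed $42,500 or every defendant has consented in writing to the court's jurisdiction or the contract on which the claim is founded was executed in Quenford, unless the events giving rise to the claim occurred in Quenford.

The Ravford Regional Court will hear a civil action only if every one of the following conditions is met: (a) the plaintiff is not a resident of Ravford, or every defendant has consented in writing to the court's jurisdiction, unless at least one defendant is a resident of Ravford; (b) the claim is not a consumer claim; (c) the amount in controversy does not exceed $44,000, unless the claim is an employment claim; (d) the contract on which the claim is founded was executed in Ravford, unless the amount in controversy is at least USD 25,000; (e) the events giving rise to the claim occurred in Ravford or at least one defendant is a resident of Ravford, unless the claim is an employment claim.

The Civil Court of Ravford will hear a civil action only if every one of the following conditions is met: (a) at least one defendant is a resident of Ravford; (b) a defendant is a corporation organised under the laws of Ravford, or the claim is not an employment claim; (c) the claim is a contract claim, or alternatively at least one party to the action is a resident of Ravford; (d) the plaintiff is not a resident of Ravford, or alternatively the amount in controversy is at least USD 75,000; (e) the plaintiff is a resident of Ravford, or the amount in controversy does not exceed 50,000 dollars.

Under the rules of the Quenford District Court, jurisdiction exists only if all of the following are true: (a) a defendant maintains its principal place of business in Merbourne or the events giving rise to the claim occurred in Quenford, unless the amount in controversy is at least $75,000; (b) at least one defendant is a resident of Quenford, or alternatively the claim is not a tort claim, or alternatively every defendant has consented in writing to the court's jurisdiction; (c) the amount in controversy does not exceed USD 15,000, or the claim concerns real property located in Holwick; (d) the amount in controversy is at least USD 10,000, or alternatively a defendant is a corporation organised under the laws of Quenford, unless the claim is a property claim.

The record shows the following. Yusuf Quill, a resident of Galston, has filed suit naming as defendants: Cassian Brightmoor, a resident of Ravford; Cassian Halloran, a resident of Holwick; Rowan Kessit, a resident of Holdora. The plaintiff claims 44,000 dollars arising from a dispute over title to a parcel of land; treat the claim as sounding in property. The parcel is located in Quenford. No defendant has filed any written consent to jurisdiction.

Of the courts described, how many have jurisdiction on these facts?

The Civil Court of Quenford:
  (a) The amount in controversy is USD 44,000, below the 48,500 dollars floor; the plaintiff resides in Galston, not Quenford — none of the alternatives is met. The proviso rescues it, though: the claim is a property claim. Condition met.
  (b) No party resides in Quenford. However, the amount in controversy is USD 44,000, which meets the USD 15,000 floor, so the 'unless' proviso supplies this condition. Condition met.
  (c) The plaintiff resides in Galston, which is not Quenford. Satisfied.
  (d) The amount in controversy is 44,000 dollars, above the 42,500 dollars ceiling; no such written consent has been filed; no contract (and hence no place of execution) is alleged — no alternative holds. But the operative events occurred in Quenford, and the 'unless' clause therefore excuses the requirement. Condition met.
  → Every requirement is satisfied — jurisdiction.
The Ravford Regional Court:
  (a) The plaintiff resides in Galston, which is not Ravford, so one alternative holds. Met.
  (b) The claim is a property claim, not a consumer claim. Met.
  (c) The amount in controversy is $44,000, within the 44,000 dollars ceiling. Met.
  (d) No contract (and hence no place of execution) is alleged. The proviso rescues it, though: the amount in controversy is $44,000, which meets the $25,000 floor. Met.
  (e) Cassian Brightmoor resides in Ravford — that alternative is enough. Condition met.
  → All conditions met; jurisdiction exists.
The Civil Court of Ravford:
  (a) Cassian Brightmoor resides in Ravford. Satisfied.
  (b) The claim is a property claim, not an employment claim, so this disjunct is met. Condition met.
  (c) Cassian Brightmoor resides in Ravford, so one alternative holds. Condition met.
  (d) The plaintiff resides in Galston, which is not Ravford, so this disjunct is met. Satisfied.
  (e) The amount in controversy is $44,000, within the USD 50,000 ceiling, so one alternative holds. Met.
  → Every requirement is satisfied — jurisdiction.
The Quenford District Court:
  (a) The operative events occurred in Quenford, so this disjunct is met. Met.
  (b) The claim is a property claim, not a tort claim — that alternative is enough. Satisfied.
  (c) The amount in controversy is $44,000, above the USD 15,000 ceiling; the property lies in Quenford, not Holwick — no alternative holds. Condition not met.
  (d) The amount in controversy is $44,000, which meets the USD 10,000 floor, so one alternative holds. Met.
  → Not every requirement is met — no jurisdiction.
Courts with jurisdiction: the Civil Court of Quenford, the Ravford Regional Court, the Civil Court of Ravford — 3 in total.

3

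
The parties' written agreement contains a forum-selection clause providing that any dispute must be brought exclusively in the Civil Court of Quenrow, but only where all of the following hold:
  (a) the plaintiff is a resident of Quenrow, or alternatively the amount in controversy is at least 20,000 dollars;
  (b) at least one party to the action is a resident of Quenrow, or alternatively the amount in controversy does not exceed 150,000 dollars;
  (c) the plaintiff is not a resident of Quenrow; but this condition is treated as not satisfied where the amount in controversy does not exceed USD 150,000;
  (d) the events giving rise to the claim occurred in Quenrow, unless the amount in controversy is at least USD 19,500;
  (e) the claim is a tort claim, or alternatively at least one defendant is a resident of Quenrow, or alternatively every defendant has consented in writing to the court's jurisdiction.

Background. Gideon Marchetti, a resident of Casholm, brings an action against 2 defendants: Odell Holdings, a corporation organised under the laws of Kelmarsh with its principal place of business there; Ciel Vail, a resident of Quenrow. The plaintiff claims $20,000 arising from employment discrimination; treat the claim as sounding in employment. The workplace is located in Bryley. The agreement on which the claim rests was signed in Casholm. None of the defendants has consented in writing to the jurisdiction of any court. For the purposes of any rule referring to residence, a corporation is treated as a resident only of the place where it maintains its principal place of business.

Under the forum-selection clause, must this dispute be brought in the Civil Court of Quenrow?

No

The Civil Court of Quenrow:
  (a) The amount in controversy is USD 20,000, which meets the $20,000 floor, which satisfies one of the alternatives. Condition met.
  (b) Ciel Vail resides in Quenrow, so one alternative holds. Condition met.
  (c) The plaintiff resides in Casholm, which is not Quenrow. But the carve-out bites: the amount in controversy is USD 20,000, within the USD 150,000 ceiling. Fails.
  (d) The operative events occurred in Bryley, not Quenrow. The proviso rescues it, though: the amount in controversy is 20,000 dollars, which meets the USD 19,500 floor. Satisfied.
  (e) Ciel Vail resides in Quenrow, so one alternative holds. Condition met.
  → Forum clause is not triggered.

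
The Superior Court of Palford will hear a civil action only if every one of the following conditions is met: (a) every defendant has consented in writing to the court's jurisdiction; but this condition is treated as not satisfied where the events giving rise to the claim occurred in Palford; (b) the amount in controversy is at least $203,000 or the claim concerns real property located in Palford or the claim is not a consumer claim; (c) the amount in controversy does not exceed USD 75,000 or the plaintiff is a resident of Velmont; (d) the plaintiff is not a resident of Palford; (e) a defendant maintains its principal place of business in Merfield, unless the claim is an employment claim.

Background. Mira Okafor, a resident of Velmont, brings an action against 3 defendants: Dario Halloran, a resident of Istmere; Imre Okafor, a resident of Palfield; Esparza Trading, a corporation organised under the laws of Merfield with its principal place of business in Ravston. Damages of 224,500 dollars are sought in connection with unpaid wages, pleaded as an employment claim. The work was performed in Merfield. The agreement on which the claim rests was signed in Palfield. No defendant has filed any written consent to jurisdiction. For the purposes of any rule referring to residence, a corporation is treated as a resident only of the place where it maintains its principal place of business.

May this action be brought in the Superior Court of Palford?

The Superior Court of Palford:
  (a) No such written consent has been filed. Not satisfied.
  (b) The amount in controversy is 224,500 dollars, which meets the $203,000 floor, so this disjunct is met. Condition met.
  (c) The plaintiff resides in Velmont — that alternative is enough. Met.
  (d) The plaintiff resides in Velmont, which is not Palford. Condition met.
  (e) The corporate defendant(s) have their principal place of business in Ravston, not Merfield. But the claim is an employment claim, and the 'unless' clause therefore excuses the requirement. Met.
  → No jurisdiction.

No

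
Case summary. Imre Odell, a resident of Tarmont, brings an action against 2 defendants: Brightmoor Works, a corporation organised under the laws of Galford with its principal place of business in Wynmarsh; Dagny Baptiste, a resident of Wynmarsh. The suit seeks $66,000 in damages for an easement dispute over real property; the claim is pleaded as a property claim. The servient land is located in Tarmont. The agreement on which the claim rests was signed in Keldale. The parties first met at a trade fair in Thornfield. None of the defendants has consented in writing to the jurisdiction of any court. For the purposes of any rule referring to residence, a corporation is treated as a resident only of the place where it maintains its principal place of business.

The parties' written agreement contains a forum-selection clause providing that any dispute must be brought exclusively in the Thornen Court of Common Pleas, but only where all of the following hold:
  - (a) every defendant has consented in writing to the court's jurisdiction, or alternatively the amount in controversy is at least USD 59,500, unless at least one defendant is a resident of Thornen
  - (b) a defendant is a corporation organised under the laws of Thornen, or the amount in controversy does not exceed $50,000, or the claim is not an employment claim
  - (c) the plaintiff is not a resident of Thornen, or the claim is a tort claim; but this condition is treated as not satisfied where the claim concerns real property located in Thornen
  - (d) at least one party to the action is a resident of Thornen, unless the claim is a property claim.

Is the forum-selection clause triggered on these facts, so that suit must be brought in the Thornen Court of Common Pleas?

The Thornen Court of Common Pleas:
  (a) The amount in controversy is 66,000 dollars, which meets the $59,500 floor, so this disjunct is met. Met.
  (b) The claim is a property claim, not an employment claim, which satisfies one of the alternatives. Condition met.
  (c) The plaintiff resides in Tarmont, which is not Thornen, so one alternative holds. The carve-out does not apply: the property lies in Tarmont, not Thornen. Met.
  (d) No party resides in Thornen. The proviso rescues it, though: the claim is a property claim. Met.
  → Forum clause is triggered.

Yes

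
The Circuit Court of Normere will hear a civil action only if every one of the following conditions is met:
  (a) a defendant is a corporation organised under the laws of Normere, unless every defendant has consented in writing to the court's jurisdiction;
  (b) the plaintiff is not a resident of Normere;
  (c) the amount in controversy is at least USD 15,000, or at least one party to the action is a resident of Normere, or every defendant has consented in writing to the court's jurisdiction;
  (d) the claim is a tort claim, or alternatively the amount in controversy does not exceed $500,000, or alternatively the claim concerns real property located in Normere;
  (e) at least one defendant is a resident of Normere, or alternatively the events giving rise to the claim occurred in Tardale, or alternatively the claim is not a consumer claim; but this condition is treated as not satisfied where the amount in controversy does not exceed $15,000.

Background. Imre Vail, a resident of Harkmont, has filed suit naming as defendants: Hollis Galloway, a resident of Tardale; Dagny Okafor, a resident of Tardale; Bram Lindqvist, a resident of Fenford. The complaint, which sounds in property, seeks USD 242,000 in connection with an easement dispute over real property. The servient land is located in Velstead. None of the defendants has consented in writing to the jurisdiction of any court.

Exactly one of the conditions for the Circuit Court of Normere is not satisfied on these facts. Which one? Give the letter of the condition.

The Circuit Court of Normere:
  (a) No defendant is a corporation. The proviso offers no rescue either, since no such written consent has been filed. Condition not met.
  (b) The plaintiff resides in Harkmont, which is not Normere. Satisfied.
  (c) The amount in controversy is USD 242,000, which meets the 15,000 dollars floor, so this disjunct is met. Met.
  (d) The amount in controversy is $242,000, within the 500,000 dollars ceiling, which satisfies one of the alternatives. Condition met.
  (e) The claim is a property claim, not a consumer claim, which satisfies one of the alternatives. The carve-out does not apply: the amount in controversy is USD 242,000, above the 15,000 dollars ceiling. Condition met.
Only condition (a) fails.

(a)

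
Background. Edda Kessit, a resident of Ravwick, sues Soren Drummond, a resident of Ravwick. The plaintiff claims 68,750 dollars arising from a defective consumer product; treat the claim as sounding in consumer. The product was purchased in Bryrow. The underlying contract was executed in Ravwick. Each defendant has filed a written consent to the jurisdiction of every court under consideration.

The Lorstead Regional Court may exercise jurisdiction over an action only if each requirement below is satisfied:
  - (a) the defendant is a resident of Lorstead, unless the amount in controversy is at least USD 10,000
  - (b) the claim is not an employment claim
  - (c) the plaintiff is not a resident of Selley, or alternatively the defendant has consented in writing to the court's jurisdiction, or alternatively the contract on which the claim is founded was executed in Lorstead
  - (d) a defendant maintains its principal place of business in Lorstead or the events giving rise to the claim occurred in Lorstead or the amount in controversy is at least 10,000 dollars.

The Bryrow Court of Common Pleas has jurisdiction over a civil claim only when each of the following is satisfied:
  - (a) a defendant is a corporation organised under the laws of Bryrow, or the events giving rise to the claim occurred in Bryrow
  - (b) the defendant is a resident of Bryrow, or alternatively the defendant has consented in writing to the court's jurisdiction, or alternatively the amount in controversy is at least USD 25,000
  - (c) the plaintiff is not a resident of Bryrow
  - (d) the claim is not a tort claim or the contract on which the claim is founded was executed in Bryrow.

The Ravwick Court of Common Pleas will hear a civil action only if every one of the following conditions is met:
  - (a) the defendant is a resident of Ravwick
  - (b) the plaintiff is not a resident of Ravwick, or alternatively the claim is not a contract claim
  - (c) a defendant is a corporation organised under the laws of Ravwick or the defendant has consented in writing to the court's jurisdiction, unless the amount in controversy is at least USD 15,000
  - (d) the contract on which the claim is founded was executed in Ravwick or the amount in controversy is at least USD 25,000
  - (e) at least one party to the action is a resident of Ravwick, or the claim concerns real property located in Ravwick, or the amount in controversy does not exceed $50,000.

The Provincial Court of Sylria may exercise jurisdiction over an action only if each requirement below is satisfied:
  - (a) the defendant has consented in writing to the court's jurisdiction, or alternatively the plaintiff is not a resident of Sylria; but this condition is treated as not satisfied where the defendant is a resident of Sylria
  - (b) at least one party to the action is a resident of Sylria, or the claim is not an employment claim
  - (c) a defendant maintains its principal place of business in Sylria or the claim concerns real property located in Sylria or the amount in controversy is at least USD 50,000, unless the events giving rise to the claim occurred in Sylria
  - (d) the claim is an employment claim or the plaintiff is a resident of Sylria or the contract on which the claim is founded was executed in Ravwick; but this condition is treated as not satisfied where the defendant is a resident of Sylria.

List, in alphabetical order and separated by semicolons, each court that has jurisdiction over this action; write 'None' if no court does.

The Lorstead Regional Court:
  (a) The defendant resides in Ravwick, not Lorstead. The proviso rescues it, though: the amount in controversy is $68,750, which meets the 10,000 dollars floor. Met.
  (b) The claim is a consumer claim, not an employment claim. Met.
  (c) The plaintiff resides in Ravwick, which is not Selley, so this disjunct is met. Condition met.
  (d) The amount in controversy is $68,750, which meets the $10,000 floor, so this disjunct is met. Met.
  → Every requirement is satisfied — jurisdiction.
The Bryrow Court of Common Pleas:
  (a) The operative events occurred in Bryrow, so this disjunct is met. Met.
  (b) Every defendant has filed written consent — that alternative is enough. Satisfied.
  (c) The plaintiff resides in Ravwick, which is not Bryrow. Satisfied.
  (d) The claim is a consumer claim, not a tort claim, so this disjunct is met. Satisfied.
  → Every requirement is satisfied — jurisdiction.
The Ravwick Court of Common Pleas:
  (a) The defendant resides in Ravwick. Satisfied.
  (b) The claim is a consumer claim, not a contract claim, so one alternative holds. Satisfied.
  (c) Every defendant has filed written consent, so this disjunct is met. Satisfied.
  (d) The contract was executed in Ravwick, so one alternative holds. Satisfied.
  (e) Edda Kessit resides in Ravwick, so this disjunct is met. Condition met.
  → Jurisdiction lies.
The Provincial Court of Sylria:
  (a) Every defendant has filed written consent, so this disjunct is met. And the carve-out is inapplicable — the defendant resides in Ravwick, not Sylria. Met.
  (b) The claim is a consumer claim, not an employment claim — that alternative is enough. Satisfied.
  (c) The amount in controversy is USD 68,750, which meets the 50,000 dollars floor, which satisfies one of the alternatives. Met.
  (d) The contract was executed in Ravwick, so one alternative holds. And the carve-out is inapplicable — the defendant resides in Ravwick, not Sylria. Met.
  → The court has jurisdiction.

the Bryrow Court of Common Pleas; the Lorstead Regional Court; the Provincial Court of Sylria; the Ravwick Court of Common Pleas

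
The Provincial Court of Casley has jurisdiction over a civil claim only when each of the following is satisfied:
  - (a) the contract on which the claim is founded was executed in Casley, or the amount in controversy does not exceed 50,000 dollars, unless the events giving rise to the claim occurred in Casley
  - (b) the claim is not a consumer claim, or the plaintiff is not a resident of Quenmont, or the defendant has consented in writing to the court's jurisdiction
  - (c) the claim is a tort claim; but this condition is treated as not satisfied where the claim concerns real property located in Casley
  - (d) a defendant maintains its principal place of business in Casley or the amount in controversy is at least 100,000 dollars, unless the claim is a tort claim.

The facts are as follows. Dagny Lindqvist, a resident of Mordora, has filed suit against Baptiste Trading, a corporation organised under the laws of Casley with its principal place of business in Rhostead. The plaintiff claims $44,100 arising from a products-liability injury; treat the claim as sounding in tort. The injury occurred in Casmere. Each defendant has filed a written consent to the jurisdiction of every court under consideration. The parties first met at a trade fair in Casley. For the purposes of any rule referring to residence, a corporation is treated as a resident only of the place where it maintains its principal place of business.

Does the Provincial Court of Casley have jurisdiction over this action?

The Provincial Court of Casley:
  (a) The amount in controversy is 44,100 dollars, within the USD 50,000 ceiling, which satisfies one of the alternatives. Condition met.
  (b) The claim is a tort claim, not a consumer claim, so one alternative holds. Met.
  (c) The claim is a tort claim. The exception is not triggered, since the claim does not concern real property. Condition met.
  (d) The corporate defendant(s) have their principal place of business in Rhostead, not Casley; the amount in controversy is 44,100 dollars, below the USD 100,000 floor — every alternative fails. The proviso rescues it, though: the claim is a tort claim. Satisfied.
  → All conditions met; jurisdiction exists.

Yes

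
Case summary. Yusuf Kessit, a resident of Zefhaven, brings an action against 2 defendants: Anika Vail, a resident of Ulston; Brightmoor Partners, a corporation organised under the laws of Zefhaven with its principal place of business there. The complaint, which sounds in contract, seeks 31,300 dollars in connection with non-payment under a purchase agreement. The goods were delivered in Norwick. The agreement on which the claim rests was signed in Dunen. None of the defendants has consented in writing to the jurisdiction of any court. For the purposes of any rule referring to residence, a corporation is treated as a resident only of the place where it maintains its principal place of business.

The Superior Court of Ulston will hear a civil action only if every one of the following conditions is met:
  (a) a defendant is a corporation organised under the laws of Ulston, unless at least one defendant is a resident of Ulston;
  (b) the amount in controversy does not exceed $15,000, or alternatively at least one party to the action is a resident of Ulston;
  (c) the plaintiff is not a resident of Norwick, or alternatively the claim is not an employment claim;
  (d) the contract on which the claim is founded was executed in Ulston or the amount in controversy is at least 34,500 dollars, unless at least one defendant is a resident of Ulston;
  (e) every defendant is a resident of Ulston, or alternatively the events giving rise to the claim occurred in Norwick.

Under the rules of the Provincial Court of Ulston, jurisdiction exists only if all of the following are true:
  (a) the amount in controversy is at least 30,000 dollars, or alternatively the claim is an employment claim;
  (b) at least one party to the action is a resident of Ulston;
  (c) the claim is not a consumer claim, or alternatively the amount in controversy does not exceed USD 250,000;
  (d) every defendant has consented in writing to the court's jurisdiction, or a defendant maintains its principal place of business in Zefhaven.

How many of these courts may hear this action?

The Superior Court of Ulston:
  (a) The corporate defendant(s) are organised in Zefhaven, not Ulston. However, Anika Vail resides in Ulston, so the 'unless' proviso supplies this condition. Condition met.
  (b) Anika Vail resides in Ulston, which satisfies one of the alternatives. Met.
  (c) The plaintiff resides in Zefhaven, which is not Norwick, so this disjunct is met. Satisfied.
  (d) The contract was executed in Dunen, not Ulston; the amount in controversy is $31,300, below the 34,500 dollars floor — no alternative holds. The proviso rescues it, though: Anika Vail resides in Ulston. Satisfied.
  (e) The operative events occurred in Norwick, so this disjunct is met. Satisfied.
  → Jurisdiction lies.
The Provincial Court of Ulston:
  (a) The amount in controversy is $31,300, which meets the USD 30,000 floor, so one alternative holds. Condition met.
  (b) Anika Vail resides in Ulston. Met.
  (c) The claim is a contract claim, not a consumer claim, so one alternative holds. Satisfied.
  (d) Brightmoor Partners has its principal place of business in Zefhaven, so this disjunct is met. Met.
  → The court has jurisdiction.
Courts with jurisdiction: the Superior Court of Ulston, the Provincial Court of Ulston — 2 in total.

2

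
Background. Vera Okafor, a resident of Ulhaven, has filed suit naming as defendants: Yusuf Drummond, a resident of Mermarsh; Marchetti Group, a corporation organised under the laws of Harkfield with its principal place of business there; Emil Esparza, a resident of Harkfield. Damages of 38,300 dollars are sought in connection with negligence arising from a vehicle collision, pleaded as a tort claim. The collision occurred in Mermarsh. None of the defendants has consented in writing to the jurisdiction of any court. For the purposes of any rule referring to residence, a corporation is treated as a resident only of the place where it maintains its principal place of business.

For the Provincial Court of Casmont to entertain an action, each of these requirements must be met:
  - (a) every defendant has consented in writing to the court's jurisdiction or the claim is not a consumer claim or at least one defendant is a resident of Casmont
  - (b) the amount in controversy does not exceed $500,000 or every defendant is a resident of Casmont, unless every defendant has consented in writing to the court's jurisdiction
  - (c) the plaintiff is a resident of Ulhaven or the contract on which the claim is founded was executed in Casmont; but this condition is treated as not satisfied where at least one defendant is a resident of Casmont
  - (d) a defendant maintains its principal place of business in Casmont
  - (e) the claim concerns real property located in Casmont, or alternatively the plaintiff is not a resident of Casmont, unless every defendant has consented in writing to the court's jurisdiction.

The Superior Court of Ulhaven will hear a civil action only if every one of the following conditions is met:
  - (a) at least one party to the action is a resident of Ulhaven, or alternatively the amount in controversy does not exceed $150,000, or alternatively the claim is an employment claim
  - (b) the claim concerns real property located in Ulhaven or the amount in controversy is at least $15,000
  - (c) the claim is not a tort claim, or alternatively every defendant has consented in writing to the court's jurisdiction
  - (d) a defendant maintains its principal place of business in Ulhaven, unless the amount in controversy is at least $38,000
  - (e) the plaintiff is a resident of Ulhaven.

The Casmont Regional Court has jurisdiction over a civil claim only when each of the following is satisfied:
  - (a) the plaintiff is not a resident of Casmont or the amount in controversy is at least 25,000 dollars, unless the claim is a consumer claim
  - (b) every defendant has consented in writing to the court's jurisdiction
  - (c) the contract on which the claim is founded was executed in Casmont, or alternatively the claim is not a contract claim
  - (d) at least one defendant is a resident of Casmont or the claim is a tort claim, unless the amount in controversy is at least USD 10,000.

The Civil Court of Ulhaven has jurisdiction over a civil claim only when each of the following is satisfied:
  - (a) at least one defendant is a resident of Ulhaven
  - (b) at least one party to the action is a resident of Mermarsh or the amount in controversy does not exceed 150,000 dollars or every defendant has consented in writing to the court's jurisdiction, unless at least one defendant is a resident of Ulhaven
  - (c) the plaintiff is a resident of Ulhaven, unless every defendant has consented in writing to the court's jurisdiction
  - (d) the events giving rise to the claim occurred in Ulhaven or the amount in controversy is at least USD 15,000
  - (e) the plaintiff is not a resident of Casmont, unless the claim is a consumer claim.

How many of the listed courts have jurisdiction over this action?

0

The Provincial Court of Casmont:
  (a) The claim is a tort claim, not a consumer claim — that alternative is enough. Satisfied.
  (b) The amount in controversy is USD 38,300, within the USD 500,000 ceiling — that alternative is enough. Met.
  (c) The plaintiff resides in Ulhaven — that alternative is enough. The carve-out does not apply: no defendant resides in Casmont (they reside in Mermarsh, Harkfield, Harkfield). Condition met.
  (d) The corporate defendant(s) have their principal place of business in Harkfield, not Casmont. Not satisfied.
  (e) The plaintiff resides in Ulhaven, which is not Casmont, so one alternative holds. Satisfied.
  → Not every requirement is met — no jurisdiction.
The Superior Court of Ulhaven:
  (a) Vera Okafor resides in Ulhaven, which satisfies one of the alternatives. Satisfied.
  (b) The amount in controversy is $38,300, which meets the USD 15,000 floor — that alternative is enough. Condition met.
  (c) The claim is a tort claim; no such written consent has been filed — none of the alternatives is met. Not satisfied.
  (d) The corporate defendant(s) have their principal place of business in Harkfield, not Ulhaven. But the amount in controversy is 38,300 dollars, which meets the 38,000 dollars floor, and the 'unless' clause therefore excuses the requirement. Satisfied.
  (e) The plaintiff resides in Ulhaven. Condition met.
  → No jurisdiction.
The Casmont Regional Court:
  (a) The plaintiff resides in Ulhaven, which is not Casmont, which satisfies one of the alternatives. Satisfied.
  (b) No such written consent has been filed. Condition not met.
  (c) The claim is a tort claim, not a contract claim, which satisfies one of the alternatives. Condition met.
  (d) The claim is a tort claim, which satisfies one of the alternatives. Condition met.
  → No jurisdiction.
The Civil Court of Ulhaven:
  (a) No defendant resides in Ulhaven (they reside in Mermarsh, Harkfield, Harkfield). Condition not met.
  (b) Yusuf Drummond resides in Mermarsh, so this disjunct is met. Condition met.
  (c) The plaintiff resides in Ulhaven. Condition met.
  (d) The amount in controversy is USD 38,300, which meets the 15,000 dollars floor, which satisfies one of the alternatives. Met.
  (e) The plaintiff resides in Ulhaven, which is not Casmont. Met.
  → Not every requirement is met — no jurisdiction.
No court satisfies all of its conditions.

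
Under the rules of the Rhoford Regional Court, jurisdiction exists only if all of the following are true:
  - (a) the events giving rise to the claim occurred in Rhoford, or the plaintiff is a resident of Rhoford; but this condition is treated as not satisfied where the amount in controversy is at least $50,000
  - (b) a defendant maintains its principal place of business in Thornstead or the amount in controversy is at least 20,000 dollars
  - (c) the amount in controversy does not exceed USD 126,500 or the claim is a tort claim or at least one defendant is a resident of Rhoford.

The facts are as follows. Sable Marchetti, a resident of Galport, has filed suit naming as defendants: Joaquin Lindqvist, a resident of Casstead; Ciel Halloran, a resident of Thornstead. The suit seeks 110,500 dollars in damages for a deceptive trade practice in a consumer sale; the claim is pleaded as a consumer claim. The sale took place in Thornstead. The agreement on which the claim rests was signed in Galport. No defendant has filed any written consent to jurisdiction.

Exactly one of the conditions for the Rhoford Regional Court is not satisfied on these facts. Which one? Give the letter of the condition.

(a)

The Rhoford Regional Court:
  (a) The operative events occurred in Thornstead, not Rhoford; the plaintiff resides in Galport, not Rhoford — no alternative holds. Not met.
  (b) The amount in controversy is USD 110,500, which meets the $20,000 floor — that alternative is enough. Condition met.
  (c) The amount in controversy is USD 110,500, within the $126,500 ceiling — that alternative is enough. Satisfied.
Only condition (a) fails.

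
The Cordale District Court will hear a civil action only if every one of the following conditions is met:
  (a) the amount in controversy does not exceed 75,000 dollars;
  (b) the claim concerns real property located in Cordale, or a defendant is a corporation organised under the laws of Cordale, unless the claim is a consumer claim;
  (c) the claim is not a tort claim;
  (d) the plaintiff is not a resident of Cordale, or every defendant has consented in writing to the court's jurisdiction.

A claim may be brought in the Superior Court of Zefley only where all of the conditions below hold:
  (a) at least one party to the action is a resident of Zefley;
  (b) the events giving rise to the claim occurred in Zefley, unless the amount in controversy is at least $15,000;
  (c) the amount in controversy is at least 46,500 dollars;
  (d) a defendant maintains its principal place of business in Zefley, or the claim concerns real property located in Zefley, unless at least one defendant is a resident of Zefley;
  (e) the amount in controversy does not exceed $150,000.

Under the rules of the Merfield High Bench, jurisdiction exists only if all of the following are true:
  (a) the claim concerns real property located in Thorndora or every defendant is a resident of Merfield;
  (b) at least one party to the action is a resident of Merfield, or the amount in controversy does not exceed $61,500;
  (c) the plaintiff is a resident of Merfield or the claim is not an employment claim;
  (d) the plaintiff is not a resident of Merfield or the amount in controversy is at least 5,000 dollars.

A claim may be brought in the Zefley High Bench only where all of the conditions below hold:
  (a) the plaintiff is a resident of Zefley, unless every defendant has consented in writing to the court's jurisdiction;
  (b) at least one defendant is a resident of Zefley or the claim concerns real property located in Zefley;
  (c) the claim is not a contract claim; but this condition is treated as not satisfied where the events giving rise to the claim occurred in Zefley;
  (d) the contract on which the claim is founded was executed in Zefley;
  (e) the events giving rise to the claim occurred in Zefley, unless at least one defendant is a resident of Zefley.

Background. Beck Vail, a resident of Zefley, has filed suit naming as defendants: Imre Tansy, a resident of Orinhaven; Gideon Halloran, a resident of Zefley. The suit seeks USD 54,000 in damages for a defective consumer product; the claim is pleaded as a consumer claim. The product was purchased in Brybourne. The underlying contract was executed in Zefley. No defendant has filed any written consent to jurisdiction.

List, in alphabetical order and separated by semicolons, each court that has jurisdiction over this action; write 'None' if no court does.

The Cordale District Court:
  (a) The amount in controversy is 54,000 dollars, within the $75,000 ceiling. Condition met.
  (b) The claim does not concern real property; no defendant is a corporation — none of the alternatives is met. The proviso rescues it, though: the claim is a consumer claim. Satisfied.
  (c) The claim is a consumer claim, not a tort claim. Condition met.
  (d) The plaintiff resides in Zefley, which is not Cordale, which satisfies one of the alternatives. Met.
  → Every requirement is satisfied — jurisdiction.
The Superior Court of Zefley:
  (a) Beck Vail resides in Zefley. Satisfied.
  (b) The operative events occurred in Brybourne, not Zefley. The proviso rescues it, though: the amount in controversy is $54,000, which meets the $15,000 floor. Condition met.
  (c) The amount in controversy is 54,000 dollars, which meets the 46,500 dollars floor. Satisfied.
  (d) No defendant is a corporation; the claim does not concern real property — no alternative holds. However, Gideon Halloran resides in Zefley, so the 'unless' proviso supplies this condition. Condition met.
  (e) The amount in controversy is USD 54,000, within the 150,000 dollars ceiling. Satisfied.
  → Every requirement is satisfied — jurisdiction.
The Merfield High Bench:
  (a) The claim does not concern real property; the defendants reside as follows — Imre Tansy in Orinhaven, Gideon Halloran in Zefley — not all in Merfield — no alternative holds. Condition not met.
  (b) The amount in controversy is 54,000 dollars, within the $61,500 ceiling, so this disjunct is met. Satisfied.
  (c) The claim is a consumer claim, not an employment claim, so one alternative holds. Met.
  (d) The plaintiff resides in Zefley, which is not Merfield, which satisfies one of the alternatives. Condition met.
  → Not every requirement is met — no jurisdiction.
The Zefley High Bench:
  (a) The plaintiff resides in Zefley. Condition met.
  (b) Gideon Halloran resides in Zefley, which satisfies one of the alternatives. Satisfied.
  (c) The claim is a consumer claim, not a contract claim. And the carve-out is inapplicable — the operative events occurred in Brybourne, not Zefley. Met.
  (d) The contract was executed in Zefley. Met.
  (e) The operative events occurred in Brybourne, not Zefley. The proviso rescues it, though: Gideon Halloran resides in Zefley. Satisfied.
  → The court has jurisdiction.

the Cordale District Court; the Superior Court of Zefley; the Zefley High Bench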